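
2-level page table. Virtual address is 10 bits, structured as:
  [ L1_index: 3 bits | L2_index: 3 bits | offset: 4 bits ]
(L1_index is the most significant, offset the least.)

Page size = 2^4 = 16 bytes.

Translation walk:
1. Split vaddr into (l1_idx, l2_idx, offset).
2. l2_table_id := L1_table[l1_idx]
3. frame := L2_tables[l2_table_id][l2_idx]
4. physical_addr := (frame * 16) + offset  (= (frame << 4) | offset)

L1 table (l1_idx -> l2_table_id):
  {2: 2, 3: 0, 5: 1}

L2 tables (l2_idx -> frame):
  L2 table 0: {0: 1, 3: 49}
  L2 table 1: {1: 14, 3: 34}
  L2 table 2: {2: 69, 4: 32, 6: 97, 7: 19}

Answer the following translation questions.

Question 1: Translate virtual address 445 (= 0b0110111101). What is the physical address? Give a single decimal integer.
vaddr = 445 = 0b0110111101
Split: l1_idx=3, l2_idx=3, offset=13
L1[3] = 0
L2[0][3] = 49
paddr = 49 * 16 + 13 = 797

Answer: 797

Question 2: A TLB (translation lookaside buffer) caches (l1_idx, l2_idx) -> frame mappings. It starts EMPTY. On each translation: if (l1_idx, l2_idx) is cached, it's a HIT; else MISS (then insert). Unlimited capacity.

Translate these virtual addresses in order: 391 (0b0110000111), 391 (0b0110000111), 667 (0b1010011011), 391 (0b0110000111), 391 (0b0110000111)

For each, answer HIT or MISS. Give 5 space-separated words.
Answer: MISS HIT MISS HIT HIT

Derivation:
vaddr=391: (3,0) not in TLB -> MISS, insert
vaddr=391: (3,0) in TLB -> HIT
vaddr=667: (5,1) not in TLB -> MISS, insert
vaddr=391: (3,0) in TLB -> HIT
vaddr=391: (3,0) in TLB -> HIT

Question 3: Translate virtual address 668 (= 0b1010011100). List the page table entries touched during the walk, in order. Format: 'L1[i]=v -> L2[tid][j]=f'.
vaddr = 668 = 0b1010011100
Split: l1_idx=5, l2_idx=1, offset=12

Answer: L1[5]=1 -> L2[1][1]=14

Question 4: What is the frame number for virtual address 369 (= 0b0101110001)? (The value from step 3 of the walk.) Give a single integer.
Answer: 19

Derivation:
vaddr = 369: l1_idx=2, l2_idx=7
L1[2] = 2; L2[2][7] = 19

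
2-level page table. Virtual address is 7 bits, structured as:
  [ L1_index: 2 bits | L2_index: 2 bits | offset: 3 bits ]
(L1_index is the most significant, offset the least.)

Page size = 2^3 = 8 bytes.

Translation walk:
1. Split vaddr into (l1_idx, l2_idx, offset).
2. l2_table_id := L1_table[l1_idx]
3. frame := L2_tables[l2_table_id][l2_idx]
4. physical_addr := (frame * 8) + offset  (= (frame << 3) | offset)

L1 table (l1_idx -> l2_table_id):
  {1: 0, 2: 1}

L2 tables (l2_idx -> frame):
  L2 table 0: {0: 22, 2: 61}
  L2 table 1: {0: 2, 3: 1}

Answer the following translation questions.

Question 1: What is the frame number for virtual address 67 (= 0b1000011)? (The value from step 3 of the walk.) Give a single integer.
vaddr = 67: l1_idx=2, l2_idx=0
L1[2] = 1; L2[1][0] = 2

Answer: 2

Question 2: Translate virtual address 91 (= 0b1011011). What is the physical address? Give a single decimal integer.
Answer: 11

Derivation:
vaddr = 91 = 0b1011011
Split: l1_idx=2, l2_idx=3, offset=3
L1[2] = 1
L2[1][3] = 1
paddr = 1 * 8 + 3 = 11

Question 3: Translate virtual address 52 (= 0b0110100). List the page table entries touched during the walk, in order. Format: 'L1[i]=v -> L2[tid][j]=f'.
Answer: L1[1]=0 -> L2[0][2]=61

Derivation:
vaddr = 52 = 0b0110100
Split: l1_idx=1, l2_idx=2, offset=4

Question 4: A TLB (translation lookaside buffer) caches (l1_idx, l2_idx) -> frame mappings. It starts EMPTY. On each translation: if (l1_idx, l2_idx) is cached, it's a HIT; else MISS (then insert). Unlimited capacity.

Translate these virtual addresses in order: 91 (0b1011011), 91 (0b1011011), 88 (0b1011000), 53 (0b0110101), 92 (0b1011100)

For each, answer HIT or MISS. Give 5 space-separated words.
vaddr=91: (2,3) not in TLB -> MISS, insert
vaddr=91: (2,3) in TLB -> HIT
vaddr=88: (2,3) in TLB -> HIT
vaddr=53: (1,2) not in TLB -> MISS, insert
vaddr=92: (2,3) in TLB -> HIT

Answer: MISS HIT HIT MISS HIT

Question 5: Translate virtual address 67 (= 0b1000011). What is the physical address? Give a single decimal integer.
vaddr = 67 = 0b1000011
Split: l1_idx=2, l2_idx=0, offset=3
L1[2] = 1
L2[1][0] = 2
paddr = 2 * 8 + 3 = 19

Answer: 19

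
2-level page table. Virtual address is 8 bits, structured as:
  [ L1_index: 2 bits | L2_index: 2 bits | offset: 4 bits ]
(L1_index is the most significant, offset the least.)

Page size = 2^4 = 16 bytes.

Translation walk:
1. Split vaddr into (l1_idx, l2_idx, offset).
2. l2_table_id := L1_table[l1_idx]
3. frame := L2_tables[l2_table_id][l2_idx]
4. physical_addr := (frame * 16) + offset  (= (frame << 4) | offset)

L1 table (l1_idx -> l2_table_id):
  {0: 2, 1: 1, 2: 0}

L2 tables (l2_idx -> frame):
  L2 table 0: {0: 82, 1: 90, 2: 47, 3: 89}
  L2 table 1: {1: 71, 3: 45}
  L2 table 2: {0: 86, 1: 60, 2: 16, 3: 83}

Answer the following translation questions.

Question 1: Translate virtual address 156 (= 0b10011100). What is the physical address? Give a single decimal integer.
Answer: 1452

Derivation:
vaddr = 156 = 0b10011100
Split: l1_idx=2, l2_idx=1, offset=12
L1[2] = 0
L2[0][1] = 90
paddr = 90 * 16 + 12 = 1452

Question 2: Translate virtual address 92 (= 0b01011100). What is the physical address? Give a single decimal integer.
vaddr = 92 = 0b01011100
Split: l1_idx=1, l2_idx=1, offset=12
L1[1] = 1
L2[1][1] = 71
paddr = 71 * 16 + 12 = 1148

Answer: 1148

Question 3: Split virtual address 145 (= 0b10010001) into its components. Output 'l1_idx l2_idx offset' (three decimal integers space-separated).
Answer: 2 1 1

Derivation:
vaddr = 145 = 0b10010001
  top 2 bits -> l1_idx = 2
  next 2 bits -> l2_idx = 1
  bottom 4 bits -> offset = 1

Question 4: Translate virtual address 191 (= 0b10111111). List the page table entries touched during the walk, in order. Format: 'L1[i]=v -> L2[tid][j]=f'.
vaddr = 191 = 0b10111111
Split: l1_idx=2, l2_idx=3, offset=15

Answer: L1[2]=0 -> L2[0][3]=89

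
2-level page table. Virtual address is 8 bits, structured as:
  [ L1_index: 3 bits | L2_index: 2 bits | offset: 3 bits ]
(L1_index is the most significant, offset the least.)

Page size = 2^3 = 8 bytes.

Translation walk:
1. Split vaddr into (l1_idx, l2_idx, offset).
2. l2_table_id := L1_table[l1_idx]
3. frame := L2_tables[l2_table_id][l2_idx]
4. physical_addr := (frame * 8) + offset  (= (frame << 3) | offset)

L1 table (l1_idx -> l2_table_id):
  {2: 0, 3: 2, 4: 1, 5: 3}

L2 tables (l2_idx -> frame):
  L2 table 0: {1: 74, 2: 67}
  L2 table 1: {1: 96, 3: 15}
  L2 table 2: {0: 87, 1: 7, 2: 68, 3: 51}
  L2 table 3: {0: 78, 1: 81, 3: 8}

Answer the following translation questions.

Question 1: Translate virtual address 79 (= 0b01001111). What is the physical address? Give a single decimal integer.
vaddr = 79 = 0b01001111
Split: l1_idx=2, l2_idx=1, offset=7
L1[2] = 0
L2[0][1] = 74
paddr = 74 * 8 + 7 = 599

Answer: 599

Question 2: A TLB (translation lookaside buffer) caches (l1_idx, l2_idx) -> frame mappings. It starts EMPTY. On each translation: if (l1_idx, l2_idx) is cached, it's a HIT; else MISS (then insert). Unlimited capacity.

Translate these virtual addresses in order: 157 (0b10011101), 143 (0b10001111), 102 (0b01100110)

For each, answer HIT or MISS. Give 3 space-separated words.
vaddr=157: (4,3) not in TLB -> MISS, insert
vaddr=143: (4,1) not in TLB -> MISS, insert
vaddr=102: (3,0) not in TLB -> MISS, insert

Answer: MISS MISS MISS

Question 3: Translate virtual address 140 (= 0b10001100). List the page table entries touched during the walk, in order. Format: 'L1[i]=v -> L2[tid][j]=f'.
Answer: L1[4]=1 -> L2[1][1]=96

Derivation:
vaddr = 140 = 0b10001100
Split: l1_idx=4, l2_idx=1, offset=4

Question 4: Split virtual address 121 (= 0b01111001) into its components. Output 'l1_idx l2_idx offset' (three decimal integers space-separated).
vaddr = 121 = 0b01111001
  top 3 bits -> l1_idx = 3
  next 2 bits -> l2_idx = 3
  bottom 3 bits -> offset = 1

Answer: 3 3 1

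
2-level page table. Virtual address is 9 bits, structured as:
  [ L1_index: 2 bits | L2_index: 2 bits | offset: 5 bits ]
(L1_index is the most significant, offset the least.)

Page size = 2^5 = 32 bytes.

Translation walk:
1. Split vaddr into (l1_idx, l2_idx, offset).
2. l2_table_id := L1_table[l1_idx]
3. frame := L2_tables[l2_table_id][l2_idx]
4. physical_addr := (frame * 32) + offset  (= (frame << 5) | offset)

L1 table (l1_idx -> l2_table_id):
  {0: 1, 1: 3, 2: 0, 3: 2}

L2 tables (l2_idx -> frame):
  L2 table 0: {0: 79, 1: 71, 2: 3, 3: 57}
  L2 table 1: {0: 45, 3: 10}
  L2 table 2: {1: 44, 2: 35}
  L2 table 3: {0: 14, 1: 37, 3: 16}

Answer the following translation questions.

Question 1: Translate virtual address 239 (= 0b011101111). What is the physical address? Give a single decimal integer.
Answer: 527

Derivation:
vaddr = 239 = 0b011101111
Split: l1_idx=1, l2_idx=3, offset=15
L1[1] = 3
L2[3][3] = 16
paddr = 16 * 32 + 15 = 527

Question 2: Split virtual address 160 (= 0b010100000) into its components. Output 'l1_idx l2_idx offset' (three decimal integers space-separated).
vaddr = 160 = 0b010100000
  top 2 bits -> l1_idx = 1
  next 2 bits -> l2_idx = 1
  bottom 5 bits -> offset = 0

Answer: 1 1 0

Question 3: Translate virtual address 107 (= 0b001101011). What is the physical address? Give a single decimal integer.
Answer: 331

Derivation:
vaddr = 107 = 0b001101011
Split: l1_idx=0, l2_idx=3, offset=11
L1[0] = 1
L2[1][3] = 10
paddr = 10 * 32 + 11 = 331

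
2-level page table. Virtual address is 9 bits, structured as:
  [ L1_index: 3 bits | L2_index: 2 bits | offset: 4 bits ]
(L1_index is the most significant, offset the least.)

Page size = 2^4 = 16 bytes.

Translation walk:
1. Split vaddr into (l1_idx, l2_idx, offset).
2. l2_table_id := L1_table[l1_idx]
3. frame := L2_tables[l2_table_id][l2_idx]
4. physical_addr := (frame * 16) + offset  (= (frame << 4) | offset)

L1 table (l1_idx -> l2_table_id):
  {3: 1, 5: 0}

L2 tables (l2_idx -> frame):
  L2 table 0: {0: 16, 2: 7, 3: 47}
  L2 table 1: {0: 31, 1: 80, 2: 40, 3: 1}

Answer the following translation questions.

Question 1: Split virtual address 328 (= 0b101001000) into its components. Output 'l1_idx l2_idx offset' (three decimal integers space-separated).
Answer: 5 0 8

Derivation:
vaddr = 328 = 0b101001000
  top 3 bits -> l1_idx = 5
  next 2 bits -> l2_idx = 0
  bottom 4 bits -> offset = 8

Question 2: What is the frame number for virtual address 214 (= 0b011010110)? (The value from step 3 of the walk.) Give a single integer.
vaddr = 214: l1_idx=3, l2_idx=1
L1[3] = 1; L2[1][1] = 80

Answer: 80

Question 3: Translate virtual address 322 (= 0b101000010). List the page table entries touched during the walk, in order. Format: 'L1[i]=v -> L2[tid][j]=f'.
Answer: L1[5]=0 -> L2[0][0]=16

Derivation:
vaddr = 322 = 0b101000010
Split: l1_idx=5, l2_idx=0, offset=2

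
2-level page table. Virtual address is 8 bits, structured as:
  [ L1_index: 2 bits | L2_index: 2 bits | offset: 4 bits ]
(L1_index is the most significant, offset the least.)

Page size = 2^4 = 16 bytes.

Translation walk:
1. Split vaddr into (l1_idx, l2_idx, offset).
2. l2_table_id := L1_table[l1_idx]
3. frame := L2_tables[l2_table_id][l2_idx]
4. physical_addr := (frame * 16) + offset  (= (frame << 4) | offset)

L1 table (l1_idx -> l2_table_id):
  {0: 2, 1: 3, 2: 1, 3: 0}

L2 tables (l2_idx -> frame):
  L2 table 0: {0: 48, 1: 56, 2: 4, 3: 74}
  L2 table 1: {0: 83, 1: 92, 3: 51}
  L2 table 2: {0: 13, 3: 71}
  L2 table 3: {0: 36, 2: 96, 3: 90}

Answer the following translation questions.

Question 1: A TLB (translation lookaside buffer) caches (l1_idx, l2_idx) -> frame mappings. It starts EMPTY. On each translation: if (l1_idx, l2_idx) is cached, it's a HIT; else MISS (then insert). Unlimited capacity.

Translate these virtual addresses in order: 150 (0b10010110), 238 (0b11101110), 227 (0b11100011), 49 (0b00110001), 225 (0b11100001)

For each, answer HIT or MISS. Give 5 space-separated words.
vaddr=150: (2,1) not in TLB -> MISS, insert
vaddr=238: (3,2) not in TLB -> MISS, insert
vaddr=227: (3,2) in TLB -> HIT
vaddr=49: (0,3) not in TLB -> MISS, insert
vaddr=225: (3,2) in TLB -> HIT

Answer: MISS MISS HIT MISS HIT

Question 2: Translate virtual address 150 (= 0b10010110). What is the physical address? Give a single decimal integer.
vaddr = 150 = 0b10010110
Split: l1_idx=2, l2_idx=1, offset=6
L1[2] = 1
L2[1][1] = 92
paddr = 92 * 16 + 6 = 1478

Answer: 1478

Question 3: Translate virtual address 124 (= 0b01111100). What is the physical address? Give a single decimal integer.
vaddr = 124 = 0b01111100
Split: l1_idx=1, l2_idx=3, offset=12
L1[1] = 3
L2[3][3] = 90
paddr = 90 * 16 + 12 = 1452

Answer: 1452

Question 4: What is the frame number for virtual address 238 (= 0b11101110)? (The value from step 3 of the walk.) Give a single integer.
vaddr = 238: l1_idx=3, l2_idx=2
L1[3] = 0; L2[0][2] = 4

Answer: 4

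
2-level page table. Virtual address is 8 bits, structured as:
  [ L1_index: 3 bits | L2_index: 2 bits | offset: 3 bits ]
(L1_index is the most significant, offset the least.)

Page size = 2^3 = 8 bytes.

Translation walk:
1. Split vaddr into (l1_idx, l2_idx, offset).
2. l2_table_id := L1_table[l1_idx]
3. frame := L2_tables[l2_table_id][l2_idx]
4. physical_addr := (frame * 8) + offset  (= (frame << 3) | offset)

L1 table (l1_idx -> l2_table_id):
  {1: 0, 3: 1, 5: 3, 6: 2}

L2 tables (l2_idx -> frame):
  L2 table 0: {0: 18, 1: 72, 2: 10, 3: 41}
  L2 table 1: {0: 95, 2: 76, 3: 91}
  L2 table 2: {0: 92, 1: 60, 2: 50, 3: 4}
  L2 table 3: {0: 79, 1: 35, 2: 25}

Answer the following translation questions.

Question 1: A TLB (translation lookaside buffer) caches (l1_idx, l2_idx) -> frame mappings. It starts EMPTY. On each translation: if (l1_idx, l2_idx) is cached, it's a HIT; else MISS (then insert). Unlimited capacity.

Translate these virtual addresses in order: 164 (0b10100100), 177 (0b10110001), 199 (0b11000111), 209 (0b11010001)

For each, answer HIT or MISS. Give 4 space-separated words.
Answer: MISS MISS MISS MISS

Derivation:
vaddr=164: (5,0) not in TLB -> MISS, insert
vaddr=177: (5,2) not in TLB -> MISS, insert
vaddr=199: (6,0) not in TLB -> MISS, insert
vaddr=209: (6,2) not in TLB -> MISS, insert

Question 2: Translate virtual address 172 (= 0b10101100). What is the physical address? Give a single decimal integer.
Answer: 284

Derivation:
vaddr = 172 = 0b10101100
Split: l1_idx=5, l2_idx=1, offset=4
L1[5] = 3
L2[3][1] = 35
paddr = 35 * 8 + 4 = 284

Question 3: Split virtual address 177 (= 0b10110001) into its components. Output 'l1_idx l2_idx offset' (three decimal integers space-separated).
vaddr = 177 = 0b10110001
  top 3 bits -> l1_idx = 5
  next 2 bits -> l2_idx = 2
  bottom 3 bits -> offset = 1

Answer: 5 2 1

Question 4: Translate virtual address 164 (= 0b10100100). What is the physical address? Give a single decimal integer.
vaddr = 164 = 0b10100100
Split: l1_idx=5, l2_idx=0, offset=4
L1[5] = 3
L2[3][0] = 79
paddr = 79 * 8 + 4 = 636

Answer: 636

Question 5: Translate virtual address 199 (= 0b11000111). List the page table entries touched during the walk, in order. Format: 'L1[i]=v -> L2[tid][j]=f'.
Answer: L1[6]=2 -> L2[2][0]=92

Derivation:
vaddr = 199 = 0b11000111
Split: l1_idx=6, l2_idx=0, offset=7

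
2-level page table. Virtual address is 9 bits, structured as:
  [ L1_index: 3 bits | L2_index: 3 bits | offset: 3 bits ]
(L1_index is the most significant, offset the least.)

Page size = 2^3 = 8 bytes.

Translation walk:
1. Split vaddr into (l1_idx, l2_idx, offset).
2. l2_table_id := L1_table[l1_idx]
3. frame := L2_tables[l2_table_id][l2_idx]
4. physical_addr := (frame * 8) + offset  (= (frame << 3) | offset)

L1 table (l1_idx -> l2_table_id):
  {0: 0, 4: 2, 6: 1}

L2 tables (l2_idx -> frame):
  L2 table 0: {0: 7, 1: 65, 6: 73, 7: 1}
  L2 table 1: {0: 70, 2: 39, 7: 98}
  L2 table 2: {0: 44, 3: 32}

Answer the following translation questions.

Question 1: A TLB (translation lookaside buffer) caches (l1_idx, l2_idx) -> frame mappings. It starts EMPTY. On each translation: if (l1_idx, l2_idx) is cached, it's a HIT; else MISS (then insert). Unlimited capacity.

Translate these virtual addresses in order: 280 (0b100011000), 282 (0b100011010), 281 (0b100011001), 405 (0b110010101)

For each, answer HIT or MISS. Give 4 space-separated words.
Answer: MISS HIT HIT MISS

Derivation:
vaddr=280: (4,3) not in TLB -> MISS, insert
vaddr=282: (4,3) in TLB -> HIT
vaddr=281: (4,3) in TLB -> HIT
vaddr=405: (6,2) not in TLB -> MISS, insert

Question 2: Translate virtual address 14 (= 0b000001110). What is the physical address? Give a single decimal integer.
Answer: 526

Derivation:
vaddr = 14 = 0b000001110
Split: l1_idx=0, l2_idx=1, offset=6
L1[0] = 0
L2[0][1] = 65
paddr = 65 * 8 + 6 = 526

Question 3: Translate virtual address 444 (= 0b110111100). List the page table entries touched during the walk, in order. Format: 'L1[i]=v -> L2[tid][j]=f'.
vaddr = 444 = 0b110111100
Split: l1_idx=6, l2_idx=7, offset=4

Answer: L1[6]=1 -> L2[1][7]=98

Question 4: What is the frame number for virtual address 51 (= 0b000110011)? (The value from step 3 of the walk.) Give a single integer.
Answer: 73

Derivation:
vaddr = 51: l1_idx=0, l2_idx=6
L1[0] = 0; L2[0][6] = 73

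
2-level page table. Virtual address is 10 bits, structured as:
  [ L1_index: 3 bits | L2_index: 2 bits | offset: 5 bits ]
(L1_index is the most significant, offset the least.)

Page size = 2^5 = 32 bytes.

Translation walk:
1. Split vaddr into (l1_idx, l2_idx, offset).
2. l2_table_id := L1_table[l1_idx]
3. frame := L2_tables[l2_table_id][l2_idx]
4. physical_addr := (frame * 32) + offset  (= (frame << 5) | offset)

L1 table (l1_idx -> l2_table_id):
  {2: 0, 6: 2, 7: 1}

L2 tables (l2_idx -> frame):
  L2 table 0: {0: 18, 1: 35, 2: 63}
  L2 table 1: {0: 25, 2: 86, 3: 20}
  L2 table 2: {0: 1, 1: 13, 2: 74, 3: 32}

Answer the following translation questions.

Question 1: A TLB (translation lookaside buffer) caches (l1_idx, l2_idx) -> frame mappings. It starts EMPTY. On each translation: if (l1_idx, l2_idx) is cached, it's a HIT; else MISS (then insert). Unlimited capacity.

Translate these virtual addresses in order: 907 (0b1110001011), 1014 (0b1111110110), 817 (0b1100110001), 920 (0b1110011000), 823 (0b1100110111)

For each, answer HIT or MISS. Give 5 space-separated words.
vaddr=907: (7,0) not in TLB -> MISS, insert
vaddr=1014: (7,3) not in TLB -> MISS, insert
vaddr=817: (6,1) not in TLB -> MISS, insert
vaddr=920: (7,0) in TLB -> HIT
vaddr=823: (6,1) in TLB -> HIT

Answer: MISS MISS MISS HIT HIT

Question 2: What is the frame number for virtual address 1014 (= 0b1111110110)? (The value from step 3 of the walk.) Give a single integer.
Answer: 20

Derivation:
vaddr = 1014: l1_idx=7, l2_idx=3
L1[7] = 1; L2[1][3] = 20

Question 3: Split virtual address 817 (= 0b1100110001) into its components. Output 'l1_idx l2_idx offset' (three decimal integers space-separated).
vaddr = 817 = 0b1100110001
  top 3 bits -> l1_idx = 6
  next 2 bits -> l2_idx = 1
  bottom 5 bits -> offset = 17

Answer: 6 1 17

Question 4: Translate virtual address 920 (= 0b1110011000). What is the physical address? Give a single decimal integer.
vaddr = 920 = 0b1110011000
Split: l1_idx=7, l2_idx=0, offset=24
L1[7] = 1
L2[1][0] = 25
paddr = 25 * 32 + 24 = 824

Answer: 824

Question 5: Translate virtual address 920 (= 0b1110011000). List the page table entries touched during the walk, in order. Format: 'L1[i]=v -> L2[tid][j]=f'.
vaddr = 920 = 0b1110011000
Split: l1_idx=7, l2_idx=0, offset=24

Answer: L1[7]=1 -> L2[1][0]=25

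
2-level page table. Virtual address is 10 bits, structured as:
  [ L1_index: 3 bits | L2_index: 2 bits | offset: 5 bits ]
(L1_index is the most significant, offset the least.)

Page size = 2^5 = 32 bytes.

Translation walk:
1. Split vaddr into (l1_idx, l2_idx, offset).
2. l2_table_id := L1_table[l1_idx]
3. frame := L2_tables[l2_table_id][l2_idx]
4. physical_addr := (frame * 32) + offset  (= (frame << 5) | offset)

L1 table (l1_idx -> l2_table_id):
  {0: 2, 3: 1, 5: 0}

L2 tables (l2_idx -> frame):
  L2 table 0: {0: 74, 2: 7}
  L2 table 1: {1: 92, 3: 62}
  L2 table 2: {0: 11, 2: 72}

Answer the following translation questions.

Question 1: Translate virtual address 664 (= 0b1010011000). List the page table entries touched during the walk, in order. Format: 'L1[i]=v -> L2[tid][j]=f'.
vaddr = 664 = 0b1010011000
Split: l1_idx=5, l2_idx=0, offset=24

Answer: L1[5]=0 -> L2[0][0]=74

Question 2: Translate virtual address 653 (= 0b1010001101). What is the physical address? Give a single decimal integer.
Answer: 2381

Derivation:
vaddr = 653 = 0b1010001101
Split: l1_idx=5, l2_idx=0, offset=13
L1[5] = 0
L2[0][0] = 74
paddr = 74 * 32 + 13 = 2381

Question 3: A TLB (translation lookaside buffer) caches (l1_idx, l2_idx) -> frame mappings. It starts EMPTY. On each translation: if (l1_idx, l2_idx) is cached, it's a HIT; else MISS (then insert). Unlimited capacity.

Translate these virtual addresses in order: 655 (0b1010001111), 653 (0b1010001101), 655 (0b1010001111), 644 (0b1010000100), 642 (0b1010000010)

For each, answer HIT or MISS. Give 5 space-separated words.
Answer: MISS HIT HIT HIT HIT

Derivation:
vaddr=655: (5,0) not in TLB -> MISS, insert
vaddr=653: (5,0) in TLB -> HIT
vaddr=655: (5,0) in TLB -> HIT
vaddr=644: (5,0) in TLB -> HIT
vaddr=642: (5,0) in TLB -> HIT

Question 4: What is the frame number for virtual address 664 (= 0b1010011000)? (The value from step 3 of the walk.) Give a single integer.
Answer: 74

Derivation:
vaddr = 664: l1_idx=5, l2_idx=0
L1[5] = 0; L2[0][0] = 74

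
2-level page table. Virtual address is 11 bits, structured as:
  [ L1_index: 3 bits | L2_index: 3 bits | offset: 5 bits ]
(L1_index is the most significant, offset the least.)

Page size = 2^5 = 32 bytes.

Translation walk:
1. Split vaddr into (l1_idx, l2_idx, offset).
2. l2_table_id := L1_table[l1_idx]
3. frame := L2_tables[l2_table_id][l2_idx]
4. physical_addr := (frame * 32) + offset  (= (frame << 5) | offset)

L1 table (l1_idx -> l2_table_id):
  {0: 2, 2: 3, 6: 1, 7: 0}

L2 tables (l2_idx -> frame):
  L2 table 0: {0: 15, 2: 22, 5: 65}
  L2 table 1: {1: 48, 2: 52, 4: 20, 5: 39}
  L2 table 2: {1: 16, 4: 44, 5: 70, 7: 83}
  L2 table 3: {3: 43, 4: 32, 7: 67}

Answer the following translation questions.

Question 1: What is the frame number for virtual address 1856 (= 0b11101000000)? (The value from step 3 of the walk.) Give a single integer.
Answer: 22

Derivation:
vaddr = 1856: l1_idx=7, l2_idx=2
L1[7] = 0; L2[0][2] = 22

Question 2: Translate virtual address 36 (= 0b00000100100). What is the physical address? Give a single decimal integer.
Answer: 516

Derivation:
vaddr = 36 = 0b00000100100
Split: l1_idx=0, l2_idx=1, offset=4
L1[0] = 2
L2[2][1] = 16
paddr = 16 * 32 + 4 = 516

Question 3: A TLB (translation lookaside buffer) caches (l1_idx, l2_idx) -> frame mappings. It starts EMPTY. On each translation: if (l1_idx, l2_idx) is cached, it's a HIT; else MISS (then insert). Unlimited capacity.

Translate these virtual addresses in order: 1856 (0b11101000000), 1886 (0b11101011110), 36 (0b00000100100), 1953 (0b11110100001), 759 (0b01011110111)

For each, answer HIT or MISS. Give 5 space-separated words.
Answer: MISS HIT MISS MISS MISS

Derivation:
vaddr=1856: (7,2) not in TLB -> MISS, insert
vaddr=1886: (7,2) in TLB -> HIT
vaddr=36: (0,1) not in TLB -> MISS, insert
vaddr=1953: (7,5) not in TLB -> MISS, insert
vaddr=759: (2,7) not in TLB -> MISS, insert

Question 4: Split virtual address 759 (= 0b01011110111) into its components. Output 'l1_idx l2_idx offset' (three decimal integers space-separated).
Answer: 2 7 23

Derivation:
vaddr = 759 = 0b01011110111
  top 3 bits -> l1_idx = 2
  next 3 bits -> l2_idx = 7
  bottom 5 bits -> offset = 23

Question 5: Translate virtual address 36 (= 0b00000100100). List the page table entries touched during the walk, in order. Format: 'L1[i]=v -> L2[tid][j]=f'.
Answer: L1[0]=2 -> L2[2][1]=16

Derivation:
vaddr = 36 = 0b00000100100
Split: l1_idx=0, l2_idx=1, offset=4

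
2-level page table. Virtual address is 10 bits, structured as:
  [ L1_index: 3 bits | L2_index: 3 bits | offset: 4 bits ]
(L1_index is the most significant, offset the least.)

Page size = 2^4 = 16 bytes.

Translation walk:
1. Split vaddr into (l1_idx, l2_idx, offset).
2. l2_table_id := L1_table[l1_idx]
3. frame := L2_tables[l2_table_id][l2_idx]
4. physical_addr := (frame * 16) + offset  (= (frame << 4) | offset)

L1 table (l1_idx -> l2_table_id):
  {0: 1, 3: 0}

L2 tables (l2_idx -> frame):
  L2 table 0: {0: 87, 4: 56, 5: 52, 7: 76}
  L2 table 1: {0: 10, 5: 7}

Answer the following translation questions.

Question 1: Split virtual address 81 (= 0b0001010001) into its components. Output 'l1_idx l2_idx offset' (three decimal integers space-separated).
Answer: 0 5 1

Derivation:
vaddr = 81 = 0b0001010001
  top 3 bits -> l1_idx = 0
  next 3 bits -> l2_idx = 5
  bottom 4 bits -> offset = 1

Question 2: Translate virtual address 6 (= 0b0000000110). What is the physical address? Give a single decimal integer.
vaddr = 6 = 0b0000000110
Split: l1_idx=0, l2_idx=0, offset=6
L1[0] = 1
L2[1][0] = 10
paddr = 10 * 16 + 6 = 166

Answer: 166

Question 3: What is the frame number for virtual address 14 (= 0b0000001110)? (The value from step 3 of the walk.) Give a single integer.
vaddr = 14: l1_idx=0, l2_idx=0
L1[0] = 1; L2[1][0] = 10

Answer: 10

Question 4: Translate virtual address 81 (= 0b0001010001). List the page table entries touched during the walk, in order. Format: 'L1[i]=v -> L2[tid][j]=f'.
vaddr = 81 = 0b0001010001
Split: l1_idx=0, l2_idx=5, offset=1

Answer: L1[0]=1 -> L2[1][5]=7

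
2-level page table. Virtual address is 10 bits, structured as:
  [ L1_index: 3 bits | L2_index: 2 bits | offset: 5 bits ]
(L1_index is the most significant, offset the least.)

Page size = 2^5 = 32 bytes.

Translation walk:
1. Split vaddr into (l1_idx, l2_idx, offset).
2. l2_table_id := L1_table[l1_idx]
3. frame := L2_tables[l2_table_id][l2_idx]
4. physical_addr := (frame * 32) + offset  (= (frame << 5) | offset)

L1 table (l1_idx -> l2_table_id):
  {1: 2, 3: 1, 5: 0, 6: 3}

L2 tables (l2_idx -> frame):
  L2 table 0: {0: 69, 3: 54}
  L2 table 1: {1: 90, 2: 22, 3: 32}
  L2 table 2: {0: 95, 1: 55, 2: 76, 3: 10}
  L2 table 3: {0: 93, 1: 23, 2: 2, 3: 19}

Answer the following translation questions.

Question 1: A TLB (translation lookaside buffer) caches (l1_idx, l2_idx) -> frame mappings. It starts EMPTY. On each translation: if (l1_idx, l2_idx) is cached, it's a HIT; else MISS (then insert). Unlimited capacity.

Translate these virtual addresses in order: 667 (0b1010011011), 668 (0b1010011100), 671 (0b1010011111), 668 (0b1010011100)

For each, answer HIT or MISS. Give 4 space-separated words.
Answer: MISS HIT HIT HIT

Derivation:
vaddr=667: (5,0) not in TLB -> MISS, insert
vaddr=668: (5,0) in TLB -> HIT
vaddr=671: (5,0) in TLB -> HIT
vaddr=668: (5,0) in TLB -> HIT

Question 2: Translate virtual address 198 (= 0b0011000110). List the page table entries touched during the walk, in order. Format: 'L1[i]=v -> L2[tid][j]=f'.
Answer: L1[1]=2 -> L2[2][2]=76

Derivation:
vaddr = 198 = 0b0011000110
Split: l1_idx=1, l2_idx=2, offset=6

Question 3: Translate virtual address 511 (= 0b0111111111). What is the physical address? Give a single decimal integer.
Answer: 1055

Derivation:
vaddr = 511 = 0b0111111111
Split: l1_idx=3, l2_idx=3, offset=31
L1[3] = 1
L2[1][3] = 32
paddr = 32 * 32 + 31 = 1055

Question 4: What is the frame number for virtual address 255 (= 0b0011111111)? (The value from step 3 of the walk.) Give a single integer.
vaddr = 255: l1_idx=1, l2_idx=3
L1[1] = 2; L2[2][3] = 10

Answer: 10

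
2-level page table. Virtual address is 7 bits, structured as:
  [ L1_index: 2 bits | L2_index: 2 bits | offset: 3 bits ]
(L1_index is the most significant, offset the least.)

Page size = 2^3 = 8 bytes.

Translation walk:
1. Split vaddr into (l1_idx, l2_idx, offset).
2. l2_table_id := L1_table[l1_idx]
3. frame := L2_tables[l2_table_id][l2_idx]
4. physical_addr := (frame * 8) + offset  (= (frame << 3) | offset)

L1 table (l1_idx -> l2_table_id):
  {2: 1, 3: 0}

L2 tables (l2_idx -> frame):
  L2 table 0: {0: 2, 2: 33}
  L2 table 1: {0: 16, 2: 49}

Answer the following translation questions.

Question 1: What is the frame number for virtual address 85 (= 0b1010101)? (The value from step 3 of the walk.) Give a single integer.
vaddr = 85: l1_idx=2, l2_idx=2
L1[2] = 1; L2[1][2] = 49

Answer: 49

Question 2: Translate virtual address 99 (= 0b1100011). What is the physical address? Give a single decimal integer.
vaddr = 99 = 0b1100011
Split: l1_idx=3, l2_idx=0, offset=3
L1[3] = 0
L2[0][0] = 2
paddr = 2 * 8 + 3 = 19

Answer: 19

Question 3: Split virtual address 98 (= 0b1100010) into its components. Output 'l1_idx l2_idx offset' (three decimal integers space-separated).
vaddr = 98 = 0b1100010
  top 2 bits -> l1_idx = 3
  next 2 bits -> l2_idx = 0
  bottom 3 bits -> offset = 2

Answer: 3 0 2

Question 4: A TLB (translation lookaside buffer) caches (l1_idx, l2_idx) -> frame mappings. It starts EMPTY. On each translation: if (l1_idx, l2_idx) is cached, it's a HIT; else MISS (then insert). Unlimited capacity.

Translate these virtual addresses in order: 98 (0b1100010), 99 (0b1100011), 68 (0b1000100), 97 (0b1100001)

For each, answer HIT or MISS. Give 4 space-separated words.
Answer: MISS HIT MISS HIT

Derivation:
vaddr=98: (3,0) not in TLB -> MISS, insert
vaddr=99: (3,0) in TLB -> HIT
vaddr=68: (2,0) not in TLB -> MISS, insert
vaddr=97: (3,0) in TLB -> HIT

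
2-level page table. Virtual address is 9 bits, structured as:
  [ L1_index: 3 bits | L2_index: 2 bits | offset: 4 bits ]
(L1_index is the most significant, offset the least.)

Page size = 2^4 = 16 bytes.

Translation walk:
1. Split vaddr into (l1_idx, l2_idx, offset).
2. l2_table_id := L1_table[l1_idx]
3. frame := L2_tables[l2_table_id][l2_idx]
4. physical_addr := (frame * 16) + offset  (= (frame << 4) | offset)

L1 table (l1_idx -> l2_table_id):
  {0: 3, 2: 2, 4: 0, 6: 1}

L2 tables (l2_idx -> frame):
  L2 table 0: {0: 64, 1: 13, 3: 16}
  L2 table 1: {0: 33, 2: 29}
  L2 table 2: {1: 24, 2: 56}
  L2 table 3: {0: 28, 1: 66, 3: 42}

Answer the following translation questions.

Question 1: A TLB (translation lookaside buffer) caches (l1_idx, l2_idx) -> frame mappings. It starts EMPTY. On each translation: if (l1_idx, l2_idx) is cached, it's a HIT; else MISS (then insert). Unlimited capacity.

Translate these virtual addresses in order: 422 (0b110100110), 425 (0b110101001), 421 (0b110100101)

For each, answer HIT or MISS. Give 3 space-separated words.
vaddr=422: (6,2) not in TLB -> MISS, insert
vaddr=425: (6,2) in TLB -> HIT
vaddr=421: (6,2) in TLB -> HIT

Answer: MISS HIT HIT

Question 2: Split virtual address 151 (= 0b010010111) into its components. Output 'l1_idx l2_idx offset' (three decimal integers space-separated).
vaddr = 151 = 0b010010111
  top 3 bits -> l1_idx = 2
  next 2 bits -> l2_idx = 1
  bottom 4 bits -> offset = 7

Answer: 2 1 7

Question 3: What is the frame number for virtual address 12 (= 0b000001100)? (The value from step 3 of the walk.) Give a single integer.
Answer: 28

Derivation:
vaddr = 12: l1_idx=0, l2_idx=0
L1[0] = 3; L2[3][0] = 28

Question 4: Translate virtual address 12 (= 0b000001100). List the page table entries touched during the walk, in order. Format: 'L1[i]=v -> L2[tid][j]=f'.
vaddr = 12 = 0b000001100
Split: l1_idx=0, l2_idx=0, offset=12

Answer: L1[0]=3 -> L2[3][0]=28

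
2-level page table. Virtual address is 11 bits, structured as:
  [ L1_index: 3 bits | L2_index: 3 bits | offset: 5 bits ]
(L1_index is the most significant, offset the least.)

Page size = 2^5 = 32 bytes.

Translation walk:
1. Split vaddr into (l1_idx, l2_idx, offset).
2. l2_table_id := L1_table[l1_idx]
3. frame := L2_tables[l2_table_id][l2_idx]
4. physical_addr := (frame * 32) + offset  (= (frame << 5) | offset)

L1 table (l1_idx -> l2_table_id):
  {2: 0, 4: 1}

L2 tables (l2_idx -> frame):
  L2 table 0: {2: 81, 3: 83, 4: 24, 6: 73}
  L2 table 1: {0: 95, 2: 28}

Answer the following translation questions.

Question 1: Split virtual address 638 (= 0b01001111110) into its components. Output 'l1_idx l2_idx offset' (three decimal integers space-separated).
Answer: 2 3 30

Derivation:
vaddr = 638 = 0b01001111110
  top 3 bits -> l1_idx = 2
  next 3 bits -> l2_idx = 3
  bottom 5 bits -> offset = 30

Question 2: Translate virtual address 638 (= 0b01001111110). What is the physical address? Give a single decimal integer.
Answer: 2686

Derivation:
vaddr = 638 = 0b01001111110
Split: l1_idx=2, l2_idx=3, offset=30
L1[2] = 0
L2[0][3] = 83
paddr = 83 * 32 + 30 = 2686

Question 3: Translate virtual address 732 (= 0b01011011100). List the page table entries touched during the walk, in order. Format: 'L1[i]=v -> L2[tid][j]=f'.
vaddr = 732 = 0b01011011100
Split: l1_idx=2, l2_idx=6, offset=28

Answer: L1[2]=0 -> L2[0][6]=73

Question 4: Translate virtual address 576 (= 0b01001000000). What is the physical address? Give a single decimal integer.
Answer: 2592

Derivation:
vaddr = 576 = 0b01001000000
Split: l1_idx=2, l2_idx=2, offset=0
L1[2] = 0
L2[0][2] = 81
paddr = 81 * 32 + 0 = 2592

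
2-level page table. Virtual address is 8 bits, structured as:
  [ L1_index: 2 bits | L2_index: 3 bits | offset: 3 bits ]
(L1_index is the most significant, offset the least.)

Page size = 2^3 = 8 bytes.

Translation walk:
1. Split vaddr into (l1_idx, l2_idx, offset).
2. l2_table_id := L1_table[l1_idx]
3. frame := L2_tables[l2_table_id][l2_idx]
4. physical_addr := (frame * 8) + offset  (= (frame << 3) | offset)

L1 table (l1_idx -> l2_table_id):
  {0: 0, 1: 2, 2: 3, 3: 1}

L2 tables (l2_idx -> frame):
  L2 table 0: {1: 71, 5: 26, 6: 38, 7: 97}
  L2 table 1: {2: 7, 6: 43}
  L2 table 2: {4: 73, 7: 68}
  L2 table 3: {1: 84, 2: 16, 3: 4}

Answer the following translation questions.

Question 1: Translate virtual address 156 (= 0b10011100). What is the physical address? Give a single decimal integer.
vaddr = 156 = 0b10011100
Split: l1_idx=2, l2_idx=3, offset=4
L1[2] = 3
L2[3][3] = 4
paddr = 4 * 8 + 4 = 36

Answer: 36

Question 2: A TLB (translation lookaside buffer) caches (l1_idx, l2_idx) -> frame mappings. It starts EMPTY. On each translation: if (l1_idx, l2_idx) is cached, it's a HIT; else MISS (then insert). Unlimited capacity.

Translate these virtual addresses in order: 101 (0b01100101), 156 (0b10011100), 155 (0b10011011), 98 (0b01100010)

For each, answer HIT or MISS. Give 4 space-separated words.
vaddr=101: (1,4) not in TLB -> MISS, insert
vaddr=156: (2,3) not in TLB -> MISS, insert
vaddr=155: (2,3) in TLB -> HIT
vaddr=98: (1,4) in TLB -> HIT

Answer: MISS MISS HIT HIT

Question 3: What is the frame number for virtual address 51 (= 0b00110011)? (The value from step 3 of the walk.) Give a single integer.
Answer: 38

Derivation:
vaddr = 51: l1_idx=0, l2_idx=6
L1[0] = 0; L2[0][6] = 38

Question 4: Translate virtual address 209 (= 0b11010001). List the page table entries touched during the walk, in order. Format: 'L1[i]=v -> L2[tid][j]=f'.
Answer: L1[3]=1 -> L2[1][2]=7

Derivation:
vaddr = 209 = 0b11010001
Split: l1_idx=3, l2_idx=2, offset=1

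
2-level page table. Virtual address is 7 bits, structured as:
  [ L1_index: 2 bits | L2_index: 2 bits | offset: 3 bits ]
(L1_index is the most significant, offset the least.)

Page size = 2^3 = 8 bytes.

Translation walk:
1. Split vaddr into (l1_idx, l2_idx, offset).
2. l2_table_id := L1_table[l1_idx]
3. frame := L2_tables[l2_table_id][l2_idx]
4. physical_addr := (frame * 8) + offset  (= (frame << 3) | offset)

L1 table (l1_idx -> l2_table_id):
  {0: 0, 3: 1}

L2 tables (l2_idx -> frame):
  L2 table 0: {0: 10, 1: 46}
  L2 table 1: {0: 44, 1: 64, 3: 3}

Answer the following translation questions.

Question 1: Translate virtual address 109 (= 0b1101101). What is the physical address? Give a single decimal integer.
Answer: 517

Derivation:
vaddr = 109 = 0b1101101
Split: l1_idx=3, l2_idx=1, offset=5
L1[3] = 1
L2[1][1] = 64
paddr = 64 * 8 + 5 = 517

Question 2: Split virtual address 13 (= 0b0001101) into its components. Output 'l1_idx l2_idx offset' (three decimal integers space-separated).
Answer: 0 1 5

Derivation:
vaddr = 13 = 0b0001101
  top 2 bits -> l1_idx = 0
  next 2 bits -> l2_idx = 1
  bottom 3 bits -> offset = 5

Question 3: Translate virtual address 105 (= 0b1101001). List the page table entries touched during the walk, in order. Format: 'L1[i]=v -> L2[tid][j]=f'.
vaddr = 105 = 0b1101001
Split: l1_idx=3, l2_idx=1, offset=1

Answer: L1[3]=1 -> L2[1][1]=64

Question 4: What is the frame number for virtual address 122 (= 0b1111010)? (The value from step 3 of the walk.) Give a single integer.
vaddr = 122: l1_idx=3, l2_idx=3
L1[3] = 1; L2[1][3] = 3

Answer: 3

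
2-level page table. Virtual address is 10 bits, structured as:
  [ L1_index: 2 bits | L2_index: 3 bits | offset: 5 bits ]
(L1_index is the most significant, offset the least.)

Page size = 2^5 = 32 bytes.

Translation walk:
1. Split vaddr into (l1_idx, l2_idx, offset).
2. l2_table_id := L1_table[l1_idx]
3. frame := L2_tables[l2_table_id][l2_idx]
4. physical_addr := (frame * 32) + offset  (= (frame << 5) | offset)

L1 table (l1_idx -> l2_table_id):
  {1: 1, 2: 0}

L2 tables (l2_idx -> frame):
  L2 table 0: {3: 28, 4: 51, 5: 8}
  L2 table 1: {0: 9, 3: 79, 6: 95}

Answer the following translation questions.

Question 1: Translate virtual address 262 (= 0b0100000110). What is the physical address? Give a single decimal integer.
vaddr = 262 = 0b0100000110
Split: l1_idx=1, l2_idx=0, offset=6
L1[1] = 1
L2[1][0] = 9
paddr = 9 * 32 + 6 = 294

Answer: 294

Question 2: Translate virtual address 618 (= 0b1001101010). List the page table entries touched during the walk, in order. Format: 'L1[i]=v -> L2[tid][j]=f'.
Answer: L1[2]=0 -> L2[0][3]=28

Derivation:
vaddr = 618 = 0b1001101010
Split: l1_idx=2, l2_idx=3, offset=10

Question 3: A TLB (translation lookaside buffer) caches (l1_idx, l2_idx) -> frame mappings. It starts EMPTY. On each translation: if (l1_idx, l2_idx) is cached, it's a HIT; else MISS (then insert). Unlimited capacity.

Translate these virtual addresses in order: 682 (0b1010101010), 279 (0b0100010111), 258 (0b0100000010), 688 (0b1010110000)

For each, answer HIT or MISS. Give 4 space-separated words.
Answer: MISS MISS HIT HIT

Derivation:
vaddr=682: (2,5) not in TLB -> MISS, insert
vaddr=279: (1,0) not in TLB -> MISS, insert
vaddr=258: (1,0) in TLB -> HIT
vaddr=688: (2,5) in TLB -> HIT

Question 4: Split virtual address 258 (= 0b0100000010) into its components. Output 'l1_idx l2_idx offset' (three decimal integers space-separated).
vaddr = 258 = 0b0100000010
  top 2 bits -> l1_idx = 1
  next 3 bits -> l2_idx = 0
  bottom 5 bits -> offset = 2

Answer: 1 0 2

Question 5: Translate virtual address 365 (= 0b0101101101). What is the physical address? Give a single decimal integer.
vaddr = 365 = 0b0101101101
Split: l1_idx=1, l2_idx=3, offset=13
L1[1] = 1
L2[1][3] = 79
paddr = 79 * 32 + 13 = 2541

Answer: 2541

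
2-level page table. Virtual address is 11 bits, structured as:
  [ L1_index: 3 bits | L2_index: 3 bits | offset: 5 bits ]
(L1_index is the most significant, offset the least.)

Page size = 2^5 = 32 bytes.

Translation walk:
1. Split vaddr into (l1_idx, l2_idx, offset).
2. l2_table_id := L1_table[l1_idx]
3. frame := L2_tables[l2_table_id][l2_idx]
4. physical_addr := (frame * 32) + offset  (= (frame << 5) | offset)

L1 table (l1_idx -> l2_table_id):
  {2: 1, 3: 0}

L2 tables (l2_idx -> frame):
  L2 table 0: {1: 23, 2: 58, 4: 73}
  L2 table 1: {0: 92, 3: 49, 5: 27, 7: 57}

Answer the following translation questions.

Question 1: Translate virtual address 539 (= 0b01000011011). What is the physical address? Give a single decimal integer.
vaddr = 539 = 0b01000011011
Split: l1_idx=2, l2_idx=0, offset=27
L1[2] = 1
L2[1][0] = 92
paddr = 92 * 32 + 27 = 2971

Answer: 2971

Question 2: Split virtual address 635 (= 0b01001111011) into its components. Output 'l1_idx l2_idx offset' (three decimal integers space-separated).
vaddr = 635 = 0b01001111011
  top 3 bits -> l1_idx = 2
  next 3 bits -> l2_idx = 3
  bottom 5 bits -> offset = 27

Answer: 2 3 27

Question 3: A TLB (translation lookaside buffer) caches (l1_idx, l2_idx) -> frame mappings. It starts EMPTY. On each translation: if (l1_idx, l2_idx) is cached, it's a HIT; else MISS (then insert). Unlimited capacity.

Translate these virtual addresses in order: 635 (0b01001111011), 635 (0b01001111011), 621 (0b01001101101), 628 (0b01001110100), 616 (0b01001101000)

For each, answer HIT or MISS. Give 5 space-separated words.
vaddr=635: (2,3) not in TLB -> MISS, insert
vaddr=635: (2,3) in TLB -> HIT
vaddr=621: (2,3) in TLB -> HIT
vaddr=628: (2,3) in TLB -> HIT
vaddr=616: (2,3) in TLB -> HIT

Answer: MISS HIT HIT HIT HIT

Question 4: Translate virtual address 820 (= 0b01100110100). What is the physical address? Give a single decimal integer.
vaddr = 820 = 0b01100110100
Split: l1_idx=3, l2_idx=1, offset=20
L1[3] = 0
L2[0][1] = 23
paddr = 23 * 32 + 20 = 756

Answer: 756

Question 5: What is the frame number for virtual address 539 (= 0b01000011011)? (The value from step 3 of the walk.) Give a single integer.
Answer: 92

Derivation:
vaddr = 539: l1_idx=2, l2_idx=0
L1[2] = 1; L2[1][0] = 92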